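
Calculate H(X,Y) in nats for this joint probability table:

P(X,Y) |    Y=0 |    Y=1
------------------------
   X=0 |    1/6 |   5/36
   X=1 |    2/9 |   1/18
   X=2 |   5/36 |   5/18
1.6976 nats

Joint entropy is H(X,Y) = -Σ_{x,y} p(x,y) log p(x,y).

Summing over all non-zero entries:
H(X,Y) = -[1/6·log_e(1/6) + 5/36·log_e(5/36) + 2/9·log_e(2/9) + 1/18·log_e(1/18) + 5/36·log_e(5/36) + 5/18·log_e(5/18)]
H(X,Y) = 1.6976 nats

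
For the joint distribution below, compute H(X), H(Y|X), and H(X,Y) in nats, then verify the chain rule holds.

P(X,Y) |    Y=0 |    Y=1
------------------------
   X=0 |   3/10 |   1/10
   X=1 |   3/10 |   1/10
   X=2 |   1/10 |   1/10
H(X,Y) = 1.6434, H(X) = 1.0549, H(Y|X) = 0.5885 (all in nats)

Chain rule: H(X,Y) = H(X) + H(Y|X)

Left side — joint entropy directly:
H(X,Y) = -Σ p(x,y) log p(x,y) = 1.6434 nats

Right side — compute H(Y|X) from the conditional distributions:
P(X) = (2/5, 2/5, 1/5), so H(X) = 1.0549 nats
H(Y|X) = Σ_x P(X=x) · H(Y|X=x):
  P(Y|X=0) = (3/4, 1/4), H(Y|X=0) = 0.5623, weight P(X=0) = 2/5
  P(Y|X=1) = (3/4, 1/4), H(Y|X=1) = 0.5623, weight P(X=1) = 2/5
  P(Y|X=2) = (1/2, 1/2), H(Y|X=2) = 0.6931, weight P(X=2) = 1/5
H(Y|X) = 0.5885 nats

H(X) + H(Y|X) = 1.0549 + 0.5885 = 1.6434 nats

Both sides equal 1.6434 nats. ✓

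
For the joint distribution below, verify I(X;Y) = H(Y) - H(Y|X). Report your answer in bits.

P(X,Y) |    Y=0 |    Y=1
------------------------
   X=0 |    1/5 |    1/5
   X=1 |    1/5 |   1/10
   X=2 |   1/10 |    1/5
I(X;Y) = 0.0490 bits

Mutual information has multiple equivalent forms:
- I(X;Y) = H(X) - H(X|Y)
- I(X;Y) = H(Y) - H(Y|X)
- I(X;Y) = H(X) + H(Y) - H(X,Y)

Computing all quantities:
H(X) = 1.5710, H(Y) = 1.0000, H(X,Y) = 2.5219
H(X|Y) = 1.5219, H(Y|X) = 0.9510

Verification:
H(X) - H(X|Y) = 1.5710 - 1.5219 = 0.0490
H(Y) - H(Y|X) = 1.0000 - 0.9510 = 0.0490
H(X) + H(Y) - H(X,Y) = 1.5710 + 1.0000 - 2.5219 = 0.0490

All forms give I(X;Y) = 0.0490 bits. ✓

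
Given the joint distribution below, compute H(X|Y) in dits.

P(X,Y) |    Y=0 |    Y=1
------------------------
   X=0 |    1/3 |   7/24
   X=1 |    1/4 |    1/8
0.2835 dits

Using the chain rule: H(X|Y) = H(X,Y) - H(Y)

First, compute H(X,Y) = 0.5785 dits

Marginal P(Y) = (7/12, 5/12)
H(Y) = 0.2950 dits

H(X|Y) = H(X,Y) - H(Y) = 0.5785 - 0.2950 = 0.2835 dits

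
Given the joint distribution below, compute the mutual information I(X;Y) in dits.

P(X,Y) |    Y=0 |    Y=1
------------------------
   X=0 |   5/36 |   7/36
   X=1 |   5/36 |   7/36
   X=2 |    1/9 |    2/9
0.0014 dits

Mutual information: I(X;Y) = H(X) + H(Y) - H(X,Y)

Marginals:
P(X) = (1/3, 1/3, 1/3), H(X) = 0.4771 dits
P(Y) = (7/18, 11/18), H(Y) = 0.2902 dits

Joint entropy: H(X,Y) = 0.7659 dits

I(X;Y) = 0.4771 + 0.2902 - 0.7659 = 0.0014 dits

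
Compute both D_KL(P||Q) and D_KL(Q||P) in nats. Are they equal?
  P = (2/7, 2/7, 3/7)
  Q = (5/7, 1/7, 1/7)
D_KL(P||Q) = 0.4071, D_KL(Q||P) = 0.3985

KL divergence is not symmetric: D_KL(P||Q) ≠ D_KL(Q||P) in general.

D_KL(P||Q) = 0.4071 nats
D_KL(Q||P) = 0.3985 nats

No, they are not equal!

This asymmetry is why KL divergence is not a true distance metric.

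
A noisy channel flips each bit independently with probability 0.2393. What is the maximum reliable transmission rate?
0.2061 bits

For a binary symmetric channel (BSC) with error probability p:
Capacity C = 1 - H(p) bits per symbol

where H(p) = -p log₂(p) - (1-p) log₂(1-p) is the binary entropy function.

H(0.2393) = 0.7939 bits
C = 1 - 0.7939 = 0.2061 bits per symbol

This means we can reliably transmit up to 0.2061 bits of information per channel use.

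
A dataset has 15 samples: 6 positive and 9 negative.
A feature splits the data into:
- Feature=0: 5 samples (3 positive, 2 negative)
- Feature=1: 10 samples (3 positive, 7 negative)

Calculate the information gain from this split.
0.0598 bits

Information Gain = H(Y) - H(Y|Feature)

Before split:
P(positive) = 6/15 = 0.4000
H(Y) = 0.9710 bits

After split:
Feature=0: H = 0.9710 bits (weight = 5/15)
Feature=1: H = 0.8813 bits (weight = 10/15)
H(Y|Feature) = (5/15)×0.9710 + (10/15)×0.8813 = 0.9112 bits

Information Gain = 0.9710 - 0.9112 = 0.0598 bits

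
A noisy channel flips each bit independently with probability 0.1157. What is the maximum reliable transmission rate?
0.4831 bits

For a binary symmetric channel (BSC) with error probability p:
Capacity C = 1 - H(p) bits per symbol

where H(p) = -p log₂(p) - (1-p) log₂(1-p) is the binary entropy function.

H(0.1157) = 0.5169 bits
C = 1 - 0.5169 = 0.4831 bits per symbol

This means we can reliably transmit up to 0.4831 bits of information per channel use.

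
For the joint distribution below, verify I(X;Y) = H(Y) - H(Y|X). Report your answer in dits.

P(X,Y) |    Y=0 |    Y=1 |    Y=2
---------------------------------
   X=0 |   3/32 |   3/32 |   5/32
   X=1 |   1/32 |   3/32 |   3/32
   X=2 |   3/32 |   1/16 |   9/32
I(X;Y) = 0.0166 dits

Mutual information has multiple equivalent forms:
- I(X;Y) = H(X) - H(X|Y)
- I(X;Y) = H(Y) - H(Y|X)
- I(X;Y) = H(X) + H(Y) - H(X,Y)

Computing all quantities:
H(X) = 0.4609, H(Y) = 0.4408, H(X,Y) = 0.8851
H(X|Y) = 0.4443, H(Y|X) = 0.4242

Verification:
H(X) - H(X|Y) = 0.4609 - 0.4443 = 0.0166
H(Y) - H(Y|X) = 0.4408 - 0.4242 = 0.0166
H(X) + H(Y) - H(X,Y) = 0.4609 + 0.4408 - 0.8851 = 0.0166

All forms give I(X;Y) = 0.0166 dits. ✓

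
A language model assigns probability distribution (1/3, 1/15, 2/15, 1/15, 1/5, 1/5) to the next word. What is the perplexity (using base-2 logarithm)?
5.1537

Perplexity is 2^H (or exp(H) for natural log).

First, H = -Σ p log p = 2.3656 bits
Perplexity = 2^2.3656 = 5.1537

Interpretation: The model's uncertainty is equivalent to choosing uniformly among 5.2 options.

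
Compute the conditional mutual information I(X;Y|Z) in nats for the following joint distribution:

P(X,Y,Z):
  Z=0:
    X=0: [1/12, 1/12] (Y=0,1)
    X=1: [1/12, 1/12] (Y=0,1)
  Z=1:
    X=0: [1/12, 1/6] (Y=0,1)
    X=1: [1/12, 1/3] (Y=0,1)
0.0073 nats

Conditional mutual information: I(X;Y|Z) = H(X|Z) + H(Y|Z) - H(X,Y|Z)

H(Z) = 0.6365
H(X,Z) = 1.3086 → H(X|Z) = 0.6721
H(Y,Z) = 1.2425 → H(Y|Z) = 0.6059
H(X,Y,Z) = 1.9073 → H(X,Y|Z) = 1.2708

I(X;Y|Z) = 0.6721 + 0.6059 - 1.2708 = 0.0073 nats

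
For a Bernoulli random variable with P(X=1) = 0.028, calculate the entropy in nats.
0.1277 nats

The binary entropy function is:
H(p) = -p log(p) - (1-p) log(1-p)

H(0.028) = -0.028 × log_e(0.028) - 0.972 × log_e(0.972)
H(0.028) = 0.1277 nats

Note: Binary entropy is maximized at p=0.5 (H=1 bit) and minimized at p=0 or p=1 (H=0).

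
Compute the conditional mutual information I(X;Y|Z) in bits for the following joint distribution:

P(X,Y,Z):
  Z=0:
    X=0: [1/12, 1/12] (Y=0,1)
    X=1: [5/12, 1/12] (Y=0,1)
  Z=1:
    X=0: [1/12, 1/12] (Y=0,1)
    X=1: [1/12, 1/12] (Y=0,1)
0.0492 bits

Conditional mutual information: I(X;Y|Z) = H(X|Z) + H(Y|Z) - H(X,Y|Z)

H(Z) = 0.9183
H(X,Z) = 1.7925 → H(X|Z) = 0.8742
H(Y,Z) = 1.7925 → H(Y|Z) = 0.8742
H(X,Y,Z) = 2.6175 → H(X,Y|Z) = 1.6992

I(X;Y|Z) = 0.8742 + 0.8742 - 1.6992 = 0.0492 bits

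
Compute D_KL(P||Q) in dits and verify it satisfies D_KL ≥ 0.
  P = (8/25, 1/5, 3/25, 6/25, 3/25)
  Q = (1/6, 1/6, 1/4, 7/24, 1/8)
0.0458 dits

KL divergence satisfies the Gibbs inequality: D_KL(P||Q) ≥ 0 for all distributions P, Q.

D_KL(P||Q) = Σ p(x) log(p(x)/q(x))
Term by term:
  x=0: 8/25 × log_10[(8/25)/(1/6)] = 0.0907
  x=1: 1/5 × log_10[(1/5)/(1/6)] = 0.0158
  x=2: 3/25 × log_10[(3/25)/(1/4)] = -0.0383
  x=3: 6/25 × log_10[(6/25)/(7/24)] = -0.0203
  x=4: 3/25 × log_10[(3/25)/(1/8)] = -0.0021
D_KL(P||Q) = 0.0458 dits

D_KL(P||Q) = 0.0458 ≥ 0 ✓

This non-negativity is a fundamental property: relative entropy cannot be negative because it measures how different Q is from P.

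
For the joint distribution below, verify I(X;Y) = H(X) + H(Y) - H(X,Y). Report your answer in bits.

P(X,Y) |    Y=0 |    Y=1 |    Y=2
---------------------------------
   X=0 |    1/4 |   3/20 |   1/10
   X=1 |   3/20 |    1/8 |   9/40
I(X;Y) = 0.0555 bits

Mutual information has multiple equivalent forms:
- I(X;Y) = H(X) - H(X|Y)
- I(X;Y) = H(Y) - H(Y|X)
- I(X;Y) = H(X) + H(Y) - H(X,Y)

Computing all quantities:
H(X) = 1.0000, H(Y) = 1.5679, H(X,Y) = 2.5125
H(X|Y) = 0.9445, H(Y|X) = 1.5125

Verification:
H(X) - H(X|Y) = 1.0000 - 0.9445 = 0.0555
H(Y) - H(Y|X) = 1.5679 - 1.5125 = 0.0555
H(X) + H(Y) - H(X,Y) = 1.0000 + 1.5679 - 2.5125 = 0.0555

All forms give I(X;Y) = 0.0555 bits. ✓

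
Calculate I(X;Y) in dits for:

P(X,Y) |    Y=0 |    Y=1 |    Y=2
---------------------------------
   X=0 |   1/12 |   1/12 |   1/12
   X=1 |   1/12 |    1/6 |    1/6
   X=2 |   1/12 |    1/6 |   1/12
0.0073 dits

Mutual information: I(X;Y) = H(X) + H(Y) - H(X,Y)

Marginals:
P(X) = (1/4, 5/12, 1/3), H(X) = 0.4680 dits
P(Y) = (1/4, 5/12, 1/3), H(Y) = 0.4680 dits

Joint entropy: H(X,Y) = 0.9287 dits

I(X;Y) = 0.4680 + 0.4680 - 0.9287 = 0.0073 dits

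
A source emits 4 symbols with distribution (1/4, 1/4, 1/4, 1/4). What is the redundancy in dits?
0.0000 dits

Redundancy measures how far a source is from maximum entropy:
R = H_max - H(X)

Maximum entropy for 4 symbols: H_max = log_10(4) = 0.6021 dits
Actual entropy: H(X) = 0.6021 dits
Redundancy: R = 0.6021 - 0.6021 = 0.0000 dits

This redundancy represents potential for compression: the source could be compressed by 0.0000 dits per symbol.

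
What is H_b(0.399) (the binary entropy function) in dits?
0.2921 dits

The binary entropy function is:
H(p) = -p log(p) - (1-p) log(1-p)

H(0.399) = -0.399 × log_10(0.399) - 0.601 × log_10(0.601)
H(0.399) = 0.2921 dits

Note: Binary entropy is maximized at p=0.5 (H=1 bit) and minimized at p=0 or p=1 (H=0).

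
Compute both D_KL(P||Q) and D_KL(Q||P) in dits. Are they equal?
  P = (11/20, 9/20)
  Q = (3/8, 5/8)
D_KL(P||Q) = 0.0273, D_KL(Q||P) = 0.0268

KL divergence is not symmetric: D_KL(P||Q) ≠ D_KL(Q||P) in general.

D_KL(P||Q) = 0.0273 dits
D_KL(Q||P) = 0.0268 dits

No, they are not equal!

This asymmetry is why KL divergence is not a true distance metric.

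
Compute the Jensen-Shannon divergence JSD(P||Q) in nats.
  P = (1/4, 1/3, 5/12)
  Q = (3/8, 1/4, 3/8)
0.0098 nats

Jensen-Shannon divergence is:
JSD(P||Q) = 0.5 × D_KL(P||M) + 0.5 × D_KL(Q||M)
where M = 0.5 × (P + Q) is the mixture distribution.

M = 0.5 × (1/4, 1/3, 5/12) + 0.5 × (3/8, 1/4, 3/8) = (5/16, 7/24, 0.395833)

D_KL(P||M) = 0.0101 nats
D_KL(Q||M) = 0.0096 nats

JSD(P||Q) = 0.5 × 0.0101 + 0.5 × 0.0096 = 0.0098 nats

Unlike KL divergence, JSD is symmetric and bounded: 0 ≤ JSD ≤ log(2).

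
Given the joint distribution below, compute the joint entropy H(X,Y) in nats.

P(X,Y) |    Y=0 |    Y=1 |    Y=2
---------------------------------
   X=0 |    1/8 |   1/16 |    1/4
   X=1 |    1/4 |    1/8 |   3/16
1.7002 nats

Joint entropy is H(X,Y) = -Σ_{x,y} p(x,y) log p(x,y).

Summing over all non-zero entries:
H(X,Y) = -[1/8·log_e(1/8) + 1/16·log_e(1/16) + 1/4·log_e(1/4) + 1/4·log_e(1/4) + 1/8·log_e(1/8) + 3/16·log_e(3/16)]
H(X,Y) = 1.7002 nats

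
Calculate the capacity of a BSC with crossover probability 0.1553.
0.3771 bits

For a binary symmetric channel (BSC) with error probability p:
Capacity C = 1 - H(p) bits per symbol

where H(p) = -p log₂(p) - (1-p) log₂(1-p) is the binary entropy function.

H(0.1553) = 0.6229 bits
C = 1 - 0.6229 = 0.3771 bits per symbol

This means we can reliably transmit up to 0.3771 bits of information per channel use.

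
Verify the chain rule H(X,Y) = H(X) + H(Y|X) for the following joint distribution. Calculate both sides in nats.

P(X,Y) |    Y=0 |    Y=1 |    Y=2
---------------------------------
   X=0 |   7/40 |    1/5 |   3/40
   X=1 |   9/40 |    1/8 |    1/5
H(X,Y) = 1.7386, H(X) = 0.6881, H(Y|X) = 1.0505 (all in nats)

Chain rule: H(X,Y) = H(X) + H(Y|X)

Left side — joint entropy directly:
H(X,Y) = -Σ p(x,y) log p(x,y) = 1.7386 nats

Right side — compute H(Y|X) from the conditional distributions:
P(X) = (9/20, 11/20), so H(X) = 0.6881 nats
H(Y|X) = Σ_x P(X=x) · H(Y|X=x):
  P(Y|X=0) = (7/18, 4/9, 1/6), H(Y|X=0) = 1.0263, weight P(X=0) = 9/20
  P(Y|X=1) = (9/22, 5/22, 4/11), H(Y|X=1) = 1.0702, weight P(X=1) = 11/20
H(Y|X) = 1.0505 nats

H(X) + H(Y|X) = 0.6881 + 1.0505 = 1.7386 nats

Both sides equal 1.7386 nats. ✓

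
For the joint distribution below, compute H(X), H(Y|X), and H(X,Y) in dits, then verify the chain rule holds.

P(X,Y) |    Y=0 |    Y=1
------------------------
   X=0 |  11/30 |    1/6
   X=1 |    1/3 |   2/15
H(X,Y) = 0.5652, H(X) = 0.3001, H(Y|X) = 0.2651 (all in dits)

Chain rule: H(X,Y) = H(X) + H(Y|X)

Left side — joint entropy directly:
H(X,Y) = -Σ p(x,y) log p(x,y) = 0.5652 dits

Right side — compute H(Y|X) from the conditional distributions:
P(X) = (8/15, 7/15), so H(X) = 0.3001 dits
H(Y|X) = Σ_x P(X=x) · H(Y|X=x):
  P(Y|X=0) = (11/16, 5/16), H(Y|X=0) = 0.2697, weight P(X=0) = 8/15
  P(Y|X=1) = (5/7, 2/7), H(Y|X=1) = 0.2598, weight P(X=1) = 7/15
H(Y|X) = 0.2651 dits

H(X) + H(Y|X) = 0.3001 + 0.2651 = 0.5652 dits

Both sides equal 0.5652 dits. ✓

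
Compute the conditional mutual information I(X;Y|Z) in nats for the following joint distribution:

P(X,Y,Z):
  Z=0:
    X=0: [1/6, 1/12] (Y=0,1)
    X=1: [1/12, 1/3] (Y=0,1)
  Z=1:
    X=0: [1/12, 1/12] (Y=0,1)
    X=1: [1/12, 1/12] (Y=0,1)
0.0734 nats

Conditional mutual information: I(X;Y|Z) = H(X|Z) + H(Y|Z) - H(X,Y|Z)

H(Z) = 0.6365
H(X,Z) = 1.3086 → H(X|Z) = 0.6721
H(Y,Z) = 1.3086 → H(Y|Z) = 0.6721
H(X,Y,Z) = 1.9073 → H(X,Y|Z) = 1.2708

I(X;Y|Z) = 0.6721 + 0.6721 - 1.2708 = 0.0734 nats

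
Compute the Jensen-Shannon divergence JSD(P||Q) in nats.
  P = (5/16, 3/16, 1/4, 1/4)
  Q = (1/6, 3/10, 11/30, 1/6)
0.0276 nats

Jensen-Shannon divergence is:
JSD(P||Q) = 0.5 × D_KL(P||M) + 0.5 × D_KL(Q||M)
where M = 0.5 × (P + Q) is the mixture distribution.

M = 0.5 × (5/16, 3/16, 1/4, 1/4) + 0.5 × (1/6, 3/10, 11/30, 1/6) = (0.239583, 0.24375, 0.308333, 5/24)

D_KL(P||M) = 0.0270 nats
D_KL(Q||M) = 0.0281 nats

JSD(P||Q) = 0.5 × 0.0270 + 0.5 × 0.0281 = 0.0276 nats

Unlike KL divergence, JSD is symmetric and bounded: 0 ≤ JSD ≤ log(2).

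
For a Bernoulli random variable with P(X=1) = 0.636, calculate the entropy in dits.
0.2848 dits

The binary entropy function is:
H(p) = -p log(p) - (1-p) log(1-p)

H(0.636) = -0.636 × log_10(0.636) - 0.364 × log_10(0.364)
H(0.636) = 0.2848 dits

Note: Binary entropy is maximized at p=0.5 (H=1 bit) and minimized at p=0 or p=1 (H=0).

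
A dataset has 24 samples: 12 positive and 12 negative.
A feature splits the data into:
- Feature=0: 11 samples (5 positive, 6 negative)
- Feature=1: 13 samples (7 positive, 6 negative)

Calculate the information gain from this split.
0.0051 bits

Information Gain = H(Y) - H(Y|Feature)

Before split:
P(positive) = 12/24 = 0.5000
H(Y) = 1.0000 bits

After split:
Feature=0: H = 0.9940 bits (weight = 11/24)
Feature=1: H = 0.9957 bits (weight = 13/24)
H(Y|Feature) = (11/24)×0.9940 + (13/24)×0.9957 = 0.9949 bits

Information Gain = 1.0000 - 0.9949 = 0.0051 bits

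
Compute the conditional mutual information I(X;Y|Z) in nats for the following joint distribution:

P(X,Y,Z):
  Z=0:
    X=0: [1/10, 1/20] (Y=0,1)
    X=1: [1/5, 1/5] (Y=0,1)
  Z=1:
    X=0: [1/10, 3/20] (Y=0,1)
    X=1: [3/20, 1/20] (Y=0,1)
0.0346 nats

Conditional mutual information: I(X;Y|Z) = H(X|Z) + H(Y|Z) - H(X,Y|Z)

H(Z) = 0.6881
H(X,Z) = 1.3195 → H(X|Z) = 0.6314
H(Y,Z) = 1.3762 → H(Y|Z) = 0.6881
H(X,Y,Z) = 1.9730 → H(X,Y|Z) = 1.2849

I(X;Y|Z) = 0.6314 + 0.6881 - 1.2849 = 0.0346 nats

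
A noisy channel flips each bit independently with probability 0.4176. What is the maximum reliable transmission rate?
0.0197 bits

For a binary symmetric channel (BSC) with error probability p:
Capacity C = 1 - H(p) bits per symbol

where H(p) = -p log₂(p) - (1-p) log₂(1-p) is the binary entropy function.

H(0.4176) = 0.9803 bits
C = 1 - 0.9803 = 0.0197 bits per symbol

This means we can reliably transmit up to 0.0197 bits of information per channel use.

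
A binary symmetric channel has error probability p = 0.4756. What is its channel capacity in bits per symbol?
0.0017 bits

For a binary symmetric channel (BSC) with error probability p:
Capacity C = 1 - H(p) bits per symbol

where H(p) = -p log₂(p) - (1-p) log₂(1-p) is the binary entropy function.

H(0.4756) = 0.9983 bits
C = 1 - 0.9983 = 0.0017 bits per symbol

This means we can reliably transmit up to 0.0017 bits of information per channel use.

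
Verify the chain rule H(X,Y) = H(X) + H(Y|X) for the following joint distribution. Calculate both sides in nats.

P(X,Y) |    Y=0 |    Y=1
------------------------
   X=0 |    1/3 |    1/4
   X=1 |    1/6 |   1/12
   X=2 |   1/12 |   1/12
H(X,Y) = 1.6326, H(X) = 0.9596, H(Y|X) = 0.6730 (all in nats)

Chain rule: H(X,Y) = H(X) + H(Y|X)

Left side — joint entropy directly:
H(X,Y) = -Σ p(x,y) log p(x,y) = 1.6326 nats

Right side — compute H(Y|X) from the conditional distributions:
P(X) = (7/12, 1/4, 1/6), so H(X) = 0.9596 nats
H(Y|X) = Σ_x P(X=x) · H(Y|X=x):
  P(Y|X=0) = (4/7, 3/7), H(Y|X=0) = 0.6829, weight P(X=0) = 7/12
  P(Y|X=1) = (2/3, 1/3), H(Y|X=1) = 0.6365, weight P(X=1) = 1/4
  P(Y|X=2) = (1/2, 1/2), H(Y|X=2) = 0.6931, weight P(X=2) = 1/6
H(Y|X) = 0.6730 nats

H(X) + H(Y|X) = 0.9596 + 0.6730 = 1.6326 nats

Both sides equal 1.6326 nats. ✓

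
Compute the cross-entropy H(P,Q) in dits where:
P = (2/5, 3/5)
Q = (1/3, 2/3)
0.2965 dits

Cross-entropy: H(P,Q) = -Σ p(x) log q(x)

Alternatively: H(P,Q) = H(P) + D_KL(P||Q)
H(P) = 0.2923 dits
D_KL(P||Q) = 0.0042 dits

H(P,Q) = 0.2923 + 0.0042 = 0.2965 dits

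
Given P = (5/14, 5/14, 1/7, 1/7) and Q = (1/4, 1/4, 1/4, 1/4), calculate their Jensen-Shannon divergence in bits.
0.0351 bits

Jensen-Shannon divergence is:
JSD(P||Q) = 0.5 × D_KL(P||M) + 0.5 × D_KL(Q||M)
where M = 0.5 × (P + Q) is the mixture distribution.

M = 0.5 × (5/14, 5/14, 1/7, 1/7) + 0.5 × (1/4, 1/4, 1/4, 1/4) = (0.303571, 0.303571, 0.196429, 0.196429)

D_KL(P||M) = 0.0362 bits
D_KL(Q||M) = 0.0339 bits

JSD(P||Q) = 0.5 × 0.0362 + 0.5 × 0.0339 = 0.0351 bits

Unlike KL divergence, JSD is symmetric and bounded: 0 ≤ JSD ≤ log(2).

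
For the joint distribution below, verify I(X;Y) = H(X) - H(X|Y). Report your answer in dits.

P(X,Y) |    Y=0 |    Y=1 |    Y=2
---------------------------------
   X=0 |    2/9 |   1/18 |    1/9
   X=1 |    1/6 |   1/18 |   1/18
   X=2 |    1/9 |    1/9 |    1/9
I(X;Y) = 0.0151 dits

Mutual information has multiple equivalent forms:
- I(X;Y) = H(X) - H(X|Y)
- I(X;Y) = H(Y) - H(Y|X)
- I(X;Y) = H(X) + H(Y) - H(X,Y)

Computing all quantities:
H(X) = 0.4731, H(Y) = 0.4502, H(X,Y) = 0.9082
H(X|Y) = 0.4580, H(Y|X) = 0.4351

Verification:
H(X) - H(X|Y) = 0.4731 - 0.4580 = 0.0151
H(Y) - H(Y|X) = 0.4502 - 0.4351 = 0.0151
H(X) + H(Y) - H(X,Y) = 0.4731 + 0.4502 - 0.9082 = 0.0151

All forms give I(X;Y) = 0.0151 dits. ✓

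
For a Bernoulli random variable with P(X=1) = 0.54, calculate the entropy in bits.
0.9954 bits

The binary entropy function is:
H(p) = -p log(p) - (1-p) log(1-p)

H(0.54) = -0.54 × log_2(0.54) - 0.46 × log_2(0.46)
H(0.54) = 0.9954 bits

Note: Binary entropy is maximized at p=0.5 (H=1 bit) and minimized at p=0 or p=1 (H=0).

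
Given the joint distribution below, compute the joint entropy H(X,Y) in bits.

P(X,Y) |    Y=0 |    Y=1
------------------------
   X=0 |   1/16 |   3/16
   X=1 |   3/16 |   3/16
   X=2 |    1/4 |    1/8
2.4835 bits

Joint entropy is H(X,Y) = -Σ_{x,y} p(x,y) log p(x,y).

Summing over all non-zero entries:
H(X,Y) = -[1/16·log_2(1/16) + 3/16·log_2(3/16) + 3/16·log_2(3/16) + 3/16·log_2(3/16) + 1/4·log_2(1/4) + 1/8·log_2(1/8)]
H(X,Y) = 2.4835 bits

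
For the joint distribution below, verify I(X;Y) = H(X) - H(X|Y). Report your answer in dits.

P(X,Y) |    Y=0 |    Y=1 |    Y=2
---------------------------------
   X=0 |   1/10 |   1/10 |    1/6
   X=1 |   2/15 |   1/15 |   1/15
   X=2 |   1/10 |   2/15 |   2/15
I(X;Y) = 0.0118 dits

Mutual information has multiple equivalent forms:
- I(X;Y) = H(X) - H(X|Y)
- I(X;Y) = H(Y) - H(Y|X)
- I(X;Y) = H(X) + H(Y) - H(X,Y)

Computing all quantities:
H(X) = 0.4726, H(Y) = 0.4757, H(X,Y) = 0.9365
H(X|Y) = 0.4609, H(Y|X) = 0.4639

Verification:
H(X) - H(X|Y) = 0.4726 - 0.4609 = 0.0118
H(Y) - H(Y|X) = 0.4757 - 0.4639 = 0.0118
H(X) + H(Y) - H(X,Y) = 0.4726 + 0.4757 - 0.9365 = 0.0118

All forms give I(X;Y) = 0.0118 dits. ✓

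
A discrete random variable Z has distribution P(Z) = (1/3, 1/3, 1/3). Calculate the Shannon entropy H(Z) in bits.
1.5850 bits

Shannon entropy is H(X) = -Σ p(x) log p(x).

For P = (1/3, 1/3, 1/3):
H = -1/3 × log_2(1/3) -1/3 × log_2(1/3) -1/3 × log_2(1/3)
H = 1.5850 bits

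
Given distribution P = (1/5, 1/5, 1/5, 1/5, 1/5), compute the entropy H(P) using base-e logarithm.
1.6094 nats

Shannon entropy is H(X) = -Σ p(x) log p(x).

For P = (1/5, 1/5, 1/5, 1/5, 1/5):
H = -1/5 × log_e(1/5) -1/5 × log_e(1/5) -1/5 × log_e(1/5) -1/5 × log_e(1/5) -1/5 × log_e(1/5)
H = 1.6094 nats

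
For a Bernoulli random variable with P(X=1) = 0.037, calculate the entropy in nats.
0.1583 nats

The binary entropy function is:
H(p) = -p log(p) - (1-p) log(1-p)

H(0.037) = -0.037 × log_e(0.037) - 0.963 × log_e(0.963)
H(0.037) = 0.1583 nats

Note: Binary entropy is maximized at p=0.5 (H=1 bit) and minimized at p=0 or p=1 (H=0).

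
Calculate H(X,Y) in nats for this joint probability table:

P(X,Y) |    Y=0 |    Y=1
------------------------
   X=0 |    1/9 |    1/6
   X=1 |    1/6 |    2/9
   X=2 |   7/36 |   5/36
1.7682 nats

Joint entropy is H(X,Y) = -Σ_{x,y} p(x,y) log p(x,y).

Summing over all non-zero entries:
H(X,Y) = -[1/9·log_e(1/9) + 1/6·log_e(1/6) + 1/6·log_e(1/6) + 2/9·log_e(2/9) + 7/36·log_e(7/36) + 5/36·log_e(5/36)]
H(X,Y) = 1.7682 nats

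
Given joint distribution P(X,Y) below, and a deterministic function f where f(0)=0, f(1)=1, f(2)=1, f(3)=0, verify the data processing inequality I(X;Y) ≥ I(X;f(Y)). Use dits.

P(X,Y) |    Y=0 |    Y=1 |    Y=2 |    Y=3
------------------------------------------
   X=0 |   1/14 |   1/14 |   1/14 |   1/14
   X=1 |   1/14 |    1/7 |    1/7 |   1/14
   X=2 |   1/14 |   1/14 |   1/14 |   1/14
I(X;Y) = 0.0061, I(X;f(Y)) = 0.0061, inequality holds: 0.0061 ≥ 0.0061

Data Processing Inequality: For any Markov chain X → Y → Z, we have I(X;Y) ≥ I(X;Z).

Here Z = f(Y) is a deterministic function of Y, forming X → Y → Z.

Original I(X;Y) = 0.0061 dits

After applying f:
P(X,Z) where Z=f(Y):
- P(X,Z=0) = P(X,Y=0) + P(X,Y=3)
- P(X,Z=1) = P(X,Y=1) + P(X,Y=2)

I(X;Z) = I(X;f(Y)) = 0.0061 dits

Verification: 0.0061 ≥ 0.0061 ✓

Information cannot be created by processing; the function f can only lose information about X.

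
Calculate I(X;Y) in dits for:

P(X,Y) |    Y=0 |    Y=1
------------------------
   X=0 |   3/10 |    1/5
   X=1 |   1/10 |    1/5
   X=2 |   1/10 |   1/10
0.0118 dits

Mutual information: I(X;Y) = H(X) + H(Y) - H(X,Y)

Marginals:
P(X) = (1/2, 3/10, 1/5), H(X) = 0.4472 dits
P(Y) = (1/2, 1/2), H(Y) = 0.3010 dits

Joint entropy: H(X,Y) = 0.7365 dits

I(X;Y) = 0.4472 + 0.3010 - 0.7365 = 0.0118 dits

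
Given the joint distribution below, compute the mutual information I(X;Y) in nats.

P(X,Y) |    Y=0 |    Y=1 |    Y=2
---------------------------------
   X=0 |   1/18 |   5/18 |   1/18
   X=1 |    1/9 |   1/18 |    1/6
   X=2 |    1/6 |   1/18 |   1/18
0.1785 nats

Mutual information: I(X;Y) = H(X) + H(Y) - H(X,Y)

Marginals:
P(X) = (7/18, 1/3, 5/18), H(X) = 1.0893 nats
P(Y) = (1/3, 7/18, 5/18), H(Y) = 1.0893 nats

Joint entropy: H(X,Y) = 2.0001 nats

I(X;Y) = 1.0893 + 1.0893 - 2.0001 = 0.1785 nats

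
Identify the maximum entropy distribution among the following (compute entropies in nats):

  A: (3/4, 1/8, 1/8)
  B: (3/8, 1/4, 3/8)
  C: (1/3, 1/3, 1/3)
C

For a discrete distribution over n outcomes, entropy is maximized by the uniform distribution.

Computing entropies:
H(A) = 0.7356 nats
H(B) = 1.0822 nats
H(C) = 1.0986 nats

The uniform distribution (where all probabilities equal 1/3) achieves the maximum entropy of log_e(3) = 1.0986 nats.

Distribution C has the highest entropy.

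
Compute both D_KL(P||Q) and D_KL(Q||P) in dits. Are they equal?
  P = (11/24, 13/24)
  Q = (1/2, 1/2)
D_KL(P||Q) = 0.0015, D_KL(Q||P) = 0.0015

KL divergence is not symmetric: D_KL(P||Q) ≠ D_KL(Q||P) in general.

D_KL(P||Q) = 0.0015 dits
D_KL(Q||P) = 0.0015 dits

In this case they happen to be equal (to 4 decimal places).

This asymmetry is why KL divergence is not a true distance metric.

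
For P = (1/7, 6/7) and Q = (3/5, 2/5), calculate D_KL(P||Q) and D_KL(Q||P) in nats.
D_KL(P||Q) = 0.4483, D_KL(Q||P) = 0.5562

KL divergence is not symmetric: D_KL(P||Q) ≠ D_KL(Q||P) in general.

D_KL(P||Q) = 0.4483 nats
D_KL(Q||P) = 0.5562 nats

No, they are not equal!

This asymmetry is why KL divergence is not a true distance metric.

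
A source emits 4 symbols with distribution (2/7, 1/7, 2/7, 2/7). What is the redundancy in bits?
0.0498 bits

Redundancy measures how far a source is from maximum entropy:
R = H_max - H(X)

Maximum entropy for 4 symbols: H_max = log_2(4) = 2.0000 bits
Actual entropy: H(X) = 1.9502 bits
Redundancy: R = 2.0000 - 1.9502 = 0.0498 bits

This redundancy represents potential for compression: the source could be compressed by 0.0498 bits per symbol.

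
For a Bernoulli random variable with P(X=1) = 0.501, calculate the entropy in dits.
0.3010 dits

The binary entropy function is:
H(p) = -p log(p) - (1-p) log(1-p)

H(0.501) = -0.501 × log_10(0.501) - 0.499 × log_10(0.499)
H(0.501) = 0.3010 dits

Note: Binary entropy is maximized at p=0.5 (H=1 bit) and minimized at p=0 or p=1 (H=0).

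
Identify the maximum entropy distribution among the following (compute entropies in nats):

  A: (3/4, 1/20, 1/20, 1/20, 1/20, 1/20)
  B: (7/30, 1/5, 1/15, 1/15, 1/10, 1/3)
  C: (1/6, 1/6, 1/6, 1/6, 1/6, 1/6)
C

For a discrete distribution over n outcomes, entropy is maximized by the uniform distribution.

Computing entropies:
H(A) = 0.9647 nats
H(B) = 1.6190 nats
H(C) = 1.7918 nats

The uniform distribution (where all probabilities equal 1/6) achieves the maximum entropy of log_e(6) = 1.7918 nats.

Distribution C has the highest entropy.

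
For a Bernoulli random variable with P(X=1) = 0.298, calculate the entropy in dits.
0.2646 dits

The binary entropy function is:
H(p) = -p log(p) - (1-p) log(1-p)

H(0.298) = -0.298 × log_10(0.298) - 0.702 × log_10(0.702)
H(0.298) = 0.2646 dits

Note: Binary entropy is maximized at p=0.5 (H=1 bit) and minimized at p=0 or p=1 (H=0).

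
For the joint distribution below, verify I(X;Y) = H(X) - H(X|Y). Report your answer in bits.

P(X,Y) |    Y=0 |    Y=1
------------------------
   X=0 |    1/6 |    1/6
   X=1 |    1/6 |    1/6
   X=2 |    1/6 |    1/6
I(X;Y) = 0.0000 bits

Mutual information has multiple equivalent forms:
- I(X;Y) = H(X) - H(X|Y)
- I(X;Y) = H(Y) - H(Y|X)
- I(X;Y) = H(X) + H(Y) - H(X,Y)

Computing all quantities:
H(X) = 1.5850, H(Y) = 1.0000, H(X,Y) = 2.5850
H(X|Y) = 1.5850, H(Y|X) = 1.0000

Verification:
H(X) - H(X|Y) = 1.5850 - 1.5850 = 0.0000
H(Y) - H(Y|X) = 1.0000 - 1.0000 = 0.0000
H(X) + H(Y) - H(X,Y) = 1.5850 + 1.0000 - 2.5850 = 0.0000

All forms give I(X;Y) = 0.0000 bits. ✓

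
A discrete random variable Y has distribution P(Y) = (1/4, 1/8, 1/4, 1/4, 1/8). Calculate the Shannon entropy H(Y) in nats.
1.5596 nats

Shannon entropy is H(X) = -Σ p(x) log p(x).

For P = (1/4, 1/8, 1/4, 1/4, 1/8):
H = -1/4 × log_e(1/4) -1/8 × log_e(1/8) -1/4 × log_e(1/4) -1/4 × log_e(1/4) -1/8 × log_e(1/8)
H = 1.5596 nats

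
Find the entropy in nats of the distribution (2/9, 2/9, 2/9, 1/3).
1.3689 nats

Shannon entropy is H(X) = -Σ p(x) log p(x).

For P = (2/9, 2/9, 2/9, 1/3):
H = -2/9 × log_e(2/9) -2/9 × log_e(2/9) -2/9 × log_e(2/9) -1/3 × log_e(1/3)
H = 1.3689 nats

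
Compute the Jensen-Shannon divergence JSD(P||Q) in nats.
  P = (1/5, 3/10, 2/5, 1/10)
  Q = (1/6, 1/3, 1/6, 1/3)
0.0591 nats

Jensen-Shannon divergence is:
JSD(P||Q) = 0.5 × D_KL(P||M) + 0.5 × D_KL(Q||M)
where M = 0.5 × (P + Q) is the mixture distribution.

M = 0.5 × (1/5, 3/10, 2/5, 1/10) + 0.5 × (1/6, 1/3, 1/6, 1/3) = (0.183333, 0.316667, 0.283333, 0.216667)

D_KL(P||M) = 0.0618 nats
D_KL(Q||M) = 0.0564 nats

JSD(P||Q) = 0.5 × 0.0618 + 0.5 × 0.0564 = 0.0591 nats

Unlike KL divergence, JSD is symmetric and bounded: 0 ≤ JSD ≤ log(2).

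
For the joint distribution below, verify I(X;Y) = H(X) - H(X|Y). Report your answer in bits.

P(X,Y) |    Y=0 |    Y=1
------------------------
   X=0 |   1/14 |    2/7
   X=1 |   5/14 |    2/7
I(X;Y) = 0.0903 bits

Mutual information has multiple equivalent forms:
- I(X;Y) = H(X) - H(X|Y)
- I(X;Y) = H(Y) - H(Y|X)
- I(X;Y) = H(X) + H(Y) - H(X,Y)

Computing all quantities:
H(X) = 0.9403, H(Y) = 0.9852, H(X,Y) = 1.8352
H(X|Y) = 0.8500, H(Y|X) = 0.8950

Verification:
H(X) - H(X|Y) = 0.9403 - 0.8500 = 0.0903
H(Y) - H(Y|X) = 0.9852 - 0.8950 = 0.0903
H(X) + H(Y) - H(X,Y) = 0.9403 + 0.9852 - 1.8352 = 0.0903

All forms give I(X;Y) = 0.0903 bits. ✓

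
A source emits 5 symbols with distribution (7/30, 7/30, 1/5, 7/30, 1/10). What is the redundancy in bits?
0.0557 bits

Redundancy measures how far a source is from maximum entropy:
R = H_max - H(X)

Maximum entropy for 5 symbols: H_max = log_2(5) = 2.3219 bits
Actual entropy: H(X) = 2.2663 bits
Redundancy: R = 2.3219 - 2.2663 = 0.0557 bits

This redundancy represents potential for compression: the source could be compressed by 0.0557 bits per symbol.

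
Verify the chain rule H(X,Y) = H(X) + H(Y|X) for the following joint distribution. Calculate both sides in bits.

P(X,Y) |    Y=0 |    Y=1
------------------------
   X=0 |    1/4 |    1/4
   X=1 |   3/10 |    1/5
H(X,Y) = 1.9855, H(X) = 1.0000, H(Y|X) = 0.9855 (all in bits)

Chain rule: H(X,Y) = H(X) + H(Y|X)

Left side — joint entropy directly:
H(X,Y) = -Σ p(x,y) log p(x,y) = 1.9855 bits

Right side — compute H(Y|X) from the conditional distributions:
P(X) = (1/2, 1/2), so H(X) = 1.0000 bits
H(Y|X) = Σ_x P(X=x) · H(Y|X=x):
  P(Y|X=0) = (1/2, 1/2), H(Y|X=0) = 1.0000, weight P(X=0) = 1/2
  P(Y|X=1) = (3/5, 2/5), H(Y|X=1) = 0.9710, weight P(X=1) = 1/2
H(Y|X) = 0.9855 bits

H(X) + H(Y|X) = 1.0000 + 0.9855 = 1.9855 bits

Both sides equal 1.9855 bits. ✓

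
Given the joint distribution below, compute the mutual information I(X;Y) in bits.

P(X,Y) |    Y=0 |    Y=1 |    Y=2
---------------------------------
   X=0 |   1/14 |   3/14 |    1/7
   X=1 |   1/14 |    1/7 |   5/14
0.0640 bits

Mutual information: I(X;Y) = H(X) + H(Y) - H(X,Y)

Marginals:
P(X) = (3/7, 4/7), H(X) = 0.9852 bits
P(Y) = (1/7, 5/14, 1/2), H(Y) = 1.4316 bits

Joint entropy: H(X,Y) = 2.3527 bits

I(X;Y) = 0.9852 + 1.4316 - 2.3527 = 0.0640 bits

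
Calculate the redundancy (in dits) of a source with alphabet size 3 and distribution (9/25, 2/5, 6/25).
0.0095 dits

Redundancy measures how far a source is from maximum entropy:
R = H_max - H(X)

Maximum entropy for 3 symbols: H_max = log_10(3) = 0.4771 dits
Actual entropy: H(X) = 0.4677 dits
Redundancy: R = 0.4771 - 0.4677 = 0.0095 dits

This redundancy represents potential for compression: the source could be compressed by 0.0095 dits per symbol.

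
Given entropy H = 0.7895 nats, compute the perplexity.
2.2023

Perplexity is e^H (or exp(H) for natural log).

H = 0.7895 nats
Perplexity = e^0.7895 = 2.2023

Interpretation: The model's uncertainty is equivalent to choosing uniformly among 2.2 options.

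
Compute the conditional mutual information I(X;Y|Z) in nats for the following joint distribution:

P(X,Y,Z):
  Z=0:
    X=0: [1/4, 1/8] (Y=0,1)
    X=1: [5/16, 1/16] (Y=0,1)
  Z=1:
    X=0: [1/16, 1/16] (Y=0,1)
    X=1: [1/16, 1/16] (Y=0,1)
0.0141 nats

Conditional mutual information: I(X;Y|Z) = H(X|Z) + H(Y|Z) - H(X,Y|Z)

H(Z) = 0.5623
H(X,Z) = 1.2555 → H(X|Z) = 0.6931
H(Y,Z) = 1.1574 → H(Y|Z) = 0.5950
H(X,Y,Z) = 1.8364 → H(X,Y|Z) = 1.2741

I(X;Y|Z) = 0.6931 + 0.5950 - 1.2741 = 0.0141 nats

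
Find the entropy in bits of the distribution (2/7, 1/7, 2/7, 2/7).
1.9502 bits

Shannon entropy is H(X) = -Σ p(x) log p(x).

For P = (2/7, 1/7, 2/7, 2/7):
H = -2/7 × log_2(2/7) -1/7 × log_2(1/7) -2/7 × log_2(2/7) -2/7 × log_2(2/7)
H = 1.9502 bits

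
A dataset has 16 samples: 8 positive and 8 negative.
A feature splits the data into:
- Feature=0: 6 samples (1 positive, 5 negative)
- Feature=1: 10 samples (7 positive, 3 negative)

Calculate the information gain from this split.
0.2054 bits

Information Gain = H(Y) - H(Y|Feature)

Before split:
P(positive) = 8/16 = 0.5000
H(Y) = 1.0000 bits

After split:
Feature=0: H = 0.6500 bits (weight = 6/16)
Feature=1: H = 0.8813 bits (weight = 10/16)
H(Y|Feature) = (6/16)×0.6500 + (10/16)×0.8813 = 0.7946 bits

Information Gain = 1.0000 - 0.7946 = 0.2054 bits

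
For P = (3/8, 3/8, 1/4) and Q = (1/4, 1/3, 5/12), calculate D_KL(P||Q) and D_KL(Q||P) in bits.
D_KL(P||Q) = 0.0988, D_KL(Q||P) = 0.1042

KL divergence is not symmetric: D_KL(P||Q) ≠ D_KL(Q||P) in general.

D_KL(P||Q) = 0.0988 bits
D_KL(Q||P) = 0.1042 bits

No, they are not equal!

This asymmetry is why KL divergence is not a true distance metric.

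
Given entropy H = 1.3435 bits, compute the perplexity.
2.5377

Perplexity is 2^H (or exp(H) for natural log).

H = 1.3435 bits
Perplexity = 2^1.3435 = 2.5377

Interpretation: The model's uncertainty is equivalent to choosing uniformly among 2.5 options.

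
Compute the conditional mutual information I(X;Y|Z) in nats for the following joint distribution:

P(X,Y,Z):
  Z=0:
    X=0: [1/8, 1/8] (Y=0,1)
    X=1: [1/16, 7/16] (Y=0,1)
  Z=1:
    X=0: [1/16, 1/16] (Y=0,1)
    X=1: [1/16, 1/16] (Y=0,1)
0.0601 nats

Conditional mutual information: I(X;Y|Z) = H(X|Z) + H(Y|Z) - H(X,Y|Z)

H(Z) = 0.5623
H(X,Z) = 1.2130 → H(X|Z) = 0.6507
H(Y,Z) = 1.1574 → H(Y|Z) = 0.5950
H(X,Y,Z) = 1.7480 → H(X,Y|Z) = 1.1856

I(X;Y|Z) = 0.6507 + 0.5950 - 1.1856 = 0.0601 nats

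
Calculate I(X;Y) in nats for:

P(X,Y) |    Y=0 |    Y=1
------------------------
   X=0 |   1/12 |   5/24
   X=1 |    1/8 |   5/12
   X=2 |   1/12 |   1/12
0.0210 nats

Mutual information: I(X;Y) = H(X) + H(Y) - H(X,Y)

Marginals:
P(X) = (7/24, 13/24, 1/6), H(X) = 0.9901 nats
P(Y) = (7/24, 17/24), H(Y) = 0.6036 nats

Joint entropy: H(X,Y) = 1.5727 nats

I(X;Y) = 0.9901 + 0.6036 - 1.5727 = 0.0210 nats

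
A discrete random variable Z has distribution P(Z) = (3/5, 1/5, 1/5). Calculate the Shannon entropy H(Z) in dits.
0.4127 dits

Shannon entropy is H(X) = -Σ p(x) log p(x).

For P = (3/5, 1/5, 1/5):
H = -3/5 × log_10(3/5) -1/5 × log_10(1/5) -1/5 × log_10(1/5)
H = 0.4127 dits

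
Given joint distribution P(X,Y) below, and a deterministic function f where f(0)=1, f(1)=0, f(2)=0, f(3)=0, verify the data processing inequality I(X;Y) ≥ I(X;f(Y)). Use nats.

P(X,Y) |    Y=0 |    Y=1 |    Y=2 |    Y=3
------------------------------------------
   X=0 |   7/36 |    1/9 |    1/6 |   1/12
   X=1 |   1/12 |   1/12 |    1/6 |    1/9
I(X;Y) = 0.0207, I(X;f(Y)) = 0.0167, inequality holds: 0.0207 ≥ 0.0167

Data Processing Inequality: For any Markov chain X → Y → Z, we have I(X;Y) ≥ I(X;Z).

Here Z = f(Y) is a deterministic function of Y, forming X → Y → Z.

Original I(X;Y) = 0.0207 nats

After applying f:
P(X,Z) where Z=f(Y):
- P(X,Z=0) = P(X,Y=1) + P(X,Y=2) + P(X,Y=3)
- P(X,Z=1) = P(X,Y=0)

I(X;Z) = I(X;f(Y)) = 0.0167 nats

Verification: 0.0207 ≥ 0.0167 ✓

Information cannot be created by processing; the function f can only lose information about X.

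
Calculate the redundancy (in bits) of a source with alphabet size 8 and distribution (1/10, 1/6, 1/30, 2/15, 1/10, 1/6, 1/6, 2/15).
0.1044 bits

Redundancy measures how far a source is from maximum entropy:
R = H_max - H(X)

Maximum entropy for 8 symbols: H_max = log_2(8) = 3.0000 bits
Actual entropy: H(X) = 2.8956 bits
Redundancy: R = 3.0000 - 2.8956 = 0.1044 bits

This redundancy represents potential for compression: the source could be compressed by 0.1044 bits per symbol.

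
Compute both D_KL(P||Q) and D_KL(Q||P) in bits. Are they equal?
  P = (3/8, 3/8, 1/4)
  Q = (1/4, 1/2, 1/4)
D_KL(P||Q) = 0.0637, D_KL(Q||P) = 0.0613

KL divergence is not symmetric: D_KL(P||Q) ≠ D_KL(Q||P) in general.

D_KL(P||Q) = 0.0637 bits
D_KL(Q||P) = 0.0613 bits

No, they are not equal!

This asymmetry is why KL divergence is not a true distance metric.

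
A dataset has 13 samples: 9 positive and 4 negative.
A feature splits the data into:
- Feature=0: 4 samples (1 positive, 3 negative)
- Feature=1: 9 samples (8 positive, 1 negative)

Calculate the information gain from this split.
0.2925 bits

Information Gain = H(Y) - H(Y|Feature)

Before split:
P(positive) = 9/13 = 0.6923
H(Y) = 0.8905 bits

After split:
Feature=0: H = 0.8113 bits (weight = 4/13)
Feature=1: H = 0.5033 bits (weight = 9/13)
H(Y|Feature) = (4/13)×0.8113 + (9/13)×0.5033 = 0.5980 bits

Information Gain = 0.8905 - 0.5980 = 0.2925 bits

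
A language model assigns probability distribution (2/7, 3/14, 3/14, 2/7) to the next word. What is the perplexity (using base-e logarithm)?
3.9593

Perplexity is e^H (or exp(H) for natural log).

First, H = -Σ p log p = 1.3761 nats
Perplexity = e^1.3761 = 3.9593

Interpretation: The model's uncertainty is equivalent to choosing uniformly among 4.0 options.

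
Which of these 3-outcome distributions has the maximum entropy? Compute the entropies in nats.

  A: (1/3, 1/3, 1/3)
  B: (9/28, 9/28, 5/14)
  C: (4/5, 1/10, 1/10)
A

For a discrete distribution over n outcomes, entropy is maximized by the uniform distribution.

Computing entropies:
H(A) = 1.0986 nats
H(B) = 1.0974 nats
H(C) = 0.6390 nats

The uniform distribution (where all probabilities equal 1/3) achieves the maximum entropy of log_e(3) = 1.0986 nats.

Distribution A has the highest entropy.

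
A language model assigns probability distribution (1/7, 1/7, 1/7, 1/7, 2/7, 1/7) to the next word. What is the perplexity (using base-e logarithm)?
5.7423

Perplexity is e^H (or exp(H) for natural log).

First, H = -Σ p log p = 1.7479 nats
Perplexity = e^1.7479 = 5.7423

Interpretation: The model's uncertainty is equivalent to choosing uniformly among 5.7 options.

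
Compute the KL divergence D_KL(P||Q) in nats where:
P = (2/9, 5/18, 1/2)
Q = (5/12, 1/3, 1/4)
0.1562 nats

KL divergence: D_KL(P||Q) = Σ p(x) log(p(x)/q(x))

Computing term by term:
  x=0: 2/9 × log_e[(2/9)/(5/12)] = 2/9 × -0.6286 = -0.1397
  x=1: 5/18 × log_e[(5/18)/(1/3)] = 5/18 × -0.1823 = -0.0506
  x=2: 1/2 × log_e[(1/2)/(1/4)] = 1/2 × 0.6931 = 0.3466

D_KL(P||Q) = 0.1562 nats

Note: KL divergence is always non-negative and equals 0 iff P = Q.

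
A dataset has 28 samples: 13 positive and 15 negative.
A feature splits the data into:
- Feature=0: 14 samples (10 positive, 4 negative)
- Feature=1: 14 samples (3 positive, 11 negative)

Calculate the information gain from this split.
0.1900 bits

Information Gain = H(Y) - H(Y|Feature)

Before split:
P(positive) = 13/28 = 0.4643
H(Y) = 0.9963 bits

After split:
Feature=0: H = 0.8631 bits (weight = 14/28)
Feature=1: H = 0.7496 bits (weight = 14/28)
H(Y|Feature) = (14/28)×0.8631 + (14/28)×0.7496 = 0.8064 bits

Information Gain = 0.9963 - 0.8064 = 0.1900 bits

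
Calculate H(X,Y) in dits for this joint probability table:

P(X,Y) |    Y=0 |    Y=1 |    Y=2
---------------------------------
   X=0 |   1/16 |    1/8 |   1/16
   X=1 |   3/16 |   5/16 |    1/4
0.7081 dits

Joint entropy is H(X,Y) = -Σ_{x,y} p(x,y) log p(x,y).

Summing over all non-zero entries:
H(X,Y) = -[1/16·log_10(1/16) + 1/8·log_10(1/8) + 1/16·log_10(1/16) + 3/16·log_10(3/16) + 5/16·log_10(5/16) + 1/4·log_10(1/4)]
H(X,Y) = 0.7081 dits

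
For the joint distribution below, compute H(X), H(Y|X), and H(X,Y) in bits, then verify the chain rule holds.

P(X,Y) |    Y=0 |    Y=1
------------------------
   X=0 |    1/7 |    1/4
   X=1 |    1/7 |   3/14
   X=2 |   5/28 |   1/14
H(X,Y) = 2.4941, H(X) = 1.5601, H(Y|X) = 0.9341 (all in bits)

Chain rule: H(X,Y) = H(X) + H(Y|X)

Left side — joint entropy directly:
H(X,Y) = -Σ p(x,y) log p(x,y) = 2.4941 bits

Right side — compute H(Y|X) from the conditional distributions:
P(X) = (11/28, 5/14, 1/4), so H(X) = 1.5601 bits
H(Y|X) = Σ_x P(X=x) · H(Y|X=x):
  P(Y|X=0) = (4/11, 7/11), H(Y|X=0) = 0.9457, weight P(X=0) = 11/28
  P(Y|X=1) = (2/5, 3/5), H(Y|X=1) = 0.9710, weight P(X=1) = 5/14
  P(Y|X=2) = (5/7, 2/7), H(Y|X=2) = 0.8631, weight P(X=2) = 1/4
H(Y|X) = 0.9341 bits

H(X) + H(Y|X) = 1.5601 + 0.9341 = 2.4941 bits

Both sides equal 2.4941 bits. ✓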